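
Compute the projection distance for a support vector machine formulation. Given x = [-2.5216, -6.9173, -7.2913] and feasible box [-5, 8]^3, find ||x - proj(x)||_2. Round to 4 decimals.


Project each component onto [-5, 8].
clip(-2.5216) = -2.5216, clip(-6.9173) = -5.0, clip(-7.2913) = -5.0
Projection = [-2.5216, -5.0, -5.0]
Squared diffs: [0.0, 3.676, 5.2501]
Distance = sqrt(8.9261) = 2.9877


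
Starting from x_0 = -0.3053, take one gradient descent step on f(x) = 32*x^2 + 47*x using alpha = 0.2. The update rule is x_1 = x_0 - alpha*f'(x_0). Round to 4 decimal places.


We compute the gradient at x_0 and apply the update.
f'(x) = 64*x + 47
f'(-0.3053) = 64*-0.3053 + 47 = 27.4608
x_1 = -0.3053 - 0.2*27.4608 = -5.7975


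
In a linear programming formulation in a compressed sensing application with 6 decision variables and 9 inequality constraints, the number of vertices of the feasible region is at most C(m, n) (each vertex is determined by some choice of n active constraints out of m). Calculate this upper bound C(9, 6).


Each vertex corresponds to some choice of n active constraints out of m, so the number of vertices is at most C(m, n) = m! / (n!(m-n)!).
m = 9, n = 6
Numerator: 9 * 8 * 7 * 6 * 5 * 4
Denominator: 6! = 720
C(9, 6) = 84


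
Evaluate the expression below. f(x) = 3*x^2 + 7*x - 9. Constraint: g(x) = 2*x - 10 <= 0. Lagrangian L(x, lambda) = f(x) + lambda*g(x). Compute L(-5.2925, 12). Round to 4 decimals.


Step 1: Evaluate f(x).
f(-5.2925) = 3*(-5.2925)^2 + 7*(-5.2925) - 9 = 37.9842
Step 2: Evaluate g(x).
g(-5.2925) = 2*-5.2925 - 10 = -20.585
Step 3: Compute Lagrangian.
L = 37.9842 + 12*-20.585 = -209.0358


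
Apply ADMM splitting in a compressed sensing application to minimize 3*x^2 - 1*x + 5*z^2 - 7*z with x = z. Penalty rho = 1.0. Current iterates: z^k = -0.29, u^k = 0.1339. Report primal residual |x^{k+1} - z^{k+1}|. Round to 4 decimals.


ADMM iteration with rho = 1.0, z^k = -0.29, u^k = 0.1339
Step 1: x-update.
Minimize 3*x^2 - 1*x + (1.0/2)*(x + 0.29 + 0.1339)^2
FOC: (2*3 + 1.0)*x = 1 + 1.0*(-0.29 - 0.1339)
x^{k+1} = 0.0823
Step 2: z-update.
Minimize 5*z^2 - 7*z + (1.0/2)*(0.0823 - z + 0.1339)^2
FOC: (2*5 + 1.0)*z = 7 + 1.0*(0.0823 + 0.1339)
z^{k+1} = 0.656
Step 3: u-update.
u^{k+1} = 0.1339 + 0.0823 - 0.656 = -0.4398
Step 4: Primal residual = |0.0823 - 0.656| = 0.5737


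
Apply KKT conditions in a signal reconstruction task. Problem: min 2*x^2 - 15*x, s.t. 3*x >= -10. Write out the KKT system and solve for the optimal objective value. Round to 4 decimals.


Step 1: Try lambda = 0 (constraint inactive).
Stationarity: 2*2*x - 15 = 0
x* = 15/(2*2) = 3.75
Check constraint: 3*3.75 = 11.25 >= -10 -- satisfied.
Step 2: Compute optimal value.
f(x*) = 2*3.75^2 - 15*3.75 = -28.125


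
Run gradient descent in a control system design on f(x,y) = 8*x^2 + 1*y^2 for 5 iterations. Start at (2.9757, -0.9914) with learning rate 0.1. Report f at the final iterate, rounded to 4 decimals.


Gradient descent on f(x,y) = 8*x^2 + 1*y^2.
Starting point: (2.9757, -0.9914), alpha = 0.1
Step 1: grad_x = 2*8*2.9757 = 47.6112, grad_y = 2*1*-0.9914 = -1.9828
  x_1 = 2.9757 - 0.1*47.6112 = -1.7854
  y_1 = -0.9914 - 0.1*-1.9828 = -0.7931
Step 2: grad_x = 2*8*-1.7854 = -28.5667, grad_y = 2*1*-0.7931 = -1.5862
  x_2 = -1.7854 - 0.1*-28.5667 = 1.0713
  y_2 = -0.7931 - 0.1*-1.5862 = -0.6345
Step 3: grad_x = 2*8*1.0713 = 17.14, grad_y = 2*1*-0.6345 = -1.269
  x_3 = 1.0713 - 0.1*17.14 = -0.6428
  y_3 = -0.6345 - 0.1*-1.269 = -0.5076
Step 4: grad_x = 2*8*-0.6428 = -10.284, grad_y = 2*1*-0.5076 = -1.0152
  x_4 = -0.6428 - 0.1*-10.284 = 0.3857
  y_4 = -0.5076 - 0.1*-1.0152 = -0.4061
Step 5: grad_x = 2*8*0.3857 = 6.1704, grad_y = 2*1*-0.4061 = -0.8122
  x_5 = 0.3857 - 0.1*6.1704 = -0.2314
  y_5 = -0.4061 - 0.1*-0.8122 = -0.3249
f(-0.2314, -0.3249) = 8*(-0.2314)^2 + 1*(-0.3249)^2 = 0.5339


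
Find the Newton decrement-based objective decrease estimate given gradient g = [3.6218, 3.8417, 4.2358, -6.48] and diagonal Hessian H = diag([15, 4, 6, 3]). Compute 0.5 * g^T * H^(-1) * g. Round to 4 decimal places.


Step 1: H is diagonal, so H^(-1) * g = [0.2415, 0.9604, 0.706, -2.16].
Step 2: g^T H^(-1) g = sum_i g_i^2 / H_ii
  = (3.6218)^2/15 + (3.8417)^2/4 + (4.2358)^2/6 + (-6.48)^2/3
  = 0.8745 + 3.6897 + 2.9903 + 13.9968 = 21.5513
Step 3: Objective decrease = 0.5 * g^T H^(-1) g = 10.7756


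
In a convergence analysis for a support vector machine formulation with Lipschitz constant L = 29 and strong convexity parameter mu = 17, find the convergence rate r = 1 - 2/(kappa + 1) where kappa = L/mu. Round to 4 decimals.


Step 1: Compute the condition number.
kappa = L/mu = 29/17 = 1.7059
Step 2: Compute the convergence rate.
r = 1 - 2/(kappa + 1) = 1 - 2*mu/(L + mu) = (L - mu)/(L + mu) = 12/46 = 0.2609


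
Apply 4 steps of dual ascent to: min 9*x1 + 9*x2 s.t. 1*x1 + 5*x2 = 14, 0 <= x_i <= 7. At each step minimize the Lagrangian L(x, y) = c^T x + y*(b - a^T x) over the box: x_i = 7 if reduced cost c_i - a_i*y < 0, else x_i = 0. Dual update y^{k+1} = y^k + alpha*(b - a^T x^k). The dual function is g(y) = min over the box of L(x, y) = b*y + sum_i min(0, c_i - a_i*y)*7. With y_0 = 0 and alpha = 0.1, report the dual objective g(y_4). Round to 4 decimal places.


Dual ascent for LP: min 9*x1 + 9*x2, 1*x1 + 5*x2 = 14, 0 <= x_i <= 7
Step 1: y^k = 0.0, reduced costs: (9.0, 9.0)
  x^k = (0.0, 0.0), subgradient = b - a^T x = 14.0
  y^{k+1} = 0.0 + 0.1*14.0 = 1.4
Step 2: y^k = 1.4, reduced costs: (7.6, 2.0)
  x^k = (0.0, 0.0), subgradient = b - a^T x = 14.0
  y^{k+1} = 1.4 + 0.1*14.0 = 2.8
Step 3: y^k = 2.8, reduced costs: (6.2, -5.0)
  x^k = (0.0, 7.0), subgradient = b - a^T x = -21.0
  y^{k+1} = 2.8 + 0.1*-21.0 = 0.7
Step 4: y^k = 0.7, reduced costs: (8.3, 5.5)
  x^k = (0.0, 0.0), subgradient = b - a^T x = 14.0
  y^{k+1} = 0.7 + 0.1*14.0 = 2.1
Dual objective at y_4 = 2.1: reduced costs (6.9, -1.5), box minimizer x = (0.0, 7.0)
g(y_4) = b*y + (c1 - a1*y)*x1 + (c2 - a2*y)*x2 = 14*2.1 + 6.9*0.0 + (-1.5)*7.0 = 29.4 + 0.0 - 10.5 = 18.9


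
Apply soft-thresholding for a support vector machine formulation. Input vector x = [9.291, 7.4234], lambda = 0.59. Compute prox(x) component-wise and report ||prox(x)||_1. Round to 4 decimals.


Soft-thresholding with lambda = 0.59:
prox(9.291) = sign(9.291)*max(|9.291| - 0.59, 0) = 8.701
prox(7.4234) = sign(7.4234)*max(|7.4234| - 0.59, 0) = 6.8334
prox(x) = [8.701, 6.8334]
||prox(x)||_1 = 8.701 + 6.8334 = 15.5344


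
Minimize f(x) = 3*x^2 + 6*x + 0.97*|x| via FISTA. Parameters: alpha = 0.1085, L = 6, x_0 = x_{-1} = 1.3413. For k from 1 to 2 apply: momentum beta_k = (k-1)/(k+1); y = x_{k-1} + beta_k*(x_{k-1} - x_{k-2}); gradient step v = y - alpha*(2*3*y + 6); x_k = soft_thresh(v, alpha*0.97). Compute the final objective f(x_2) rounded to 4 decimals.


FISTA on f(x) = 3*x^2 + 6*x + 0.97*|x|
L = 6, alpha = 0.1085
Iteration 1: beta = 0.0, y = 1.3413 + 0.0*(1.3413 - 1.3413) = 1.3413
  grad(y) = 14.0478, v = y - alpha*grad = -0.1829
  prox(v) = soft_thresh(-0.1829, 0.1052) = -0.0776
Iteration 2: beta = 0.3333, y = -0.0776 + 0.3333*(-0.0776 - 1.3413) = -0.5506
  grad(y) = 2.6963, v = y - alpha*grad = -0.8432
  prox(v) = soft_thresh(-0.8432, 0.1052) = -0.7379
f(x_2) = 3*(-0.7379)^2 + 6*(-0.7379) + 0.97*|-0.7379| = -2.0782


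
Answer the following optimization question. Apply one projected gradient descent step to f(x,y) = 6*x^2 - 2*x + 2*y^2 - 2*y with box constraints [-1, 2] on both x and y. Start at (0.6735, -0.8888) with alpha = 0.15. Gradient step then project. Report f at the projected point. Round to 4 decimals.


Step 1: Compute gradient at (0.6735, -0.8888).
grad_x = 2*6*0.6735 - 2 = 6.082
grad_y = 2*2*-0.8888 - 2 = -5.5552
Step 2: Gradient step.
x_raw = 0.6735 - 0.15*6.082 = -0.2388
y_raw = -0.8888 - 0.15*-5.5552 = -0.0555
Step 3: Project onto [-1, 2].
x_proj = clip(-0.2388) = -0.2388
y_proj = clip(-0.0555) = -0.0555
Step 4: Evaluate f.
f(-0.2388, -0.0555) = 0.937


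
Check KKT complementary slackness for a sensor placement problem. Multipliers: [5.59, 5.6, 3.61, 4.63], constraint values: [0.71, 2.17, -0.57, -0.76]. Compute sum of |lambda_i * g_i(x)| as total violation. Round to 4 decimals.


KKT complementary slackness check:
lambda_1 * g_1 = 5.59 * 0.71 = 3.9689
lambda_2 * g_2 = 5.6 * 2.17 = 12.152
lambda_3 * g_3 = 3.61 * -0.57 = -2.0577
lambda_4 * g_4 = 4.63 * -0.76 = -3.5188
Total violation = 3.9689 + 12.152 + 2.0577 + 3.5188 = 21.6974


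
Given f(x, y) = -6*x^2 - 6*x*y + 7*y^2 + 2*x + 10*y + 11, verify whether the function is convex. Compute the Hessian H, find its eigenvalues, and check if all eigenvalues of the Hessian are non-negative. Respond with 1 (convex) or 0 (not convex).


The Hessian of f(x,y) = -6*x^2 - 6*x*y + 7*y^2 + 2*x + 10*y + 11 is:
H = [[-12, -6], [-6, 14]]
Trace = -12 + 14 = 2
Determinant = -12*14 - (-6)^2 = -204
Discriminant = (2)^2 - 4*-204 = 820.0
Eigenvalues: lambda_1 = -13.3178, lambda_2 = 15.3178
The function is not convex.

0


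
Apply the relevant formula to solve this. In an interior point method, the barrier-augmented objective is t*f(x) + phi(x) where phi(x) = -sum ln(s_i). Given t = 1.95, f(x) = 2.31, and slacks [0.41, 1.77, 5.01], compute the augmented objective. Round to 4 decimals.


Step 1: Compute log-barrier.
ln values: [-0.8916, 0.571, 1.6114]
phi = -(-0.8916 + 0.571 + 1.6114) = -1.2908
Step 2: Compute augmented objective.
t*f(x) = 1.95*2.31 = 4.5045
Total = 4.5045 - 1.2908 = 3.2137


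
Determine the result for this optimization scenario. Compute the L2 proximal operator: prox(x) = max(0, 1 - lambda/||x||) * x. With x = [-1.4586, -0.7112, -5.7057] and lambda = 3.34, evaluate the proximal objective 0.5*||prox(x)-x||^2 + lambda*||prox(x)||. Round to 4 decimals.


Step 1: Compute ||x||.
||x|| = 5.932
Step 2: Compute scaling factor.
scale = max(0, 1 - 3.34/5.932) = 0.4369
Step 3: prox(x) = [-0.6373, -0.3108, -2.4931]
||prox(x)|| = 2.592
Step 4: Proximal objective.
0.5*||prox-x||^2 = 5.5778
lambda*||prox|| = 8.6573
Total = 14.235


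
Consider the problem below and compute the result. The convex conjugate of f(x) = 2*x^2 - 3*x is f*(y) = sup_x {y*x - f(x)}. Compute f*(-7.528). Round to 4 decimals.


f*(y) = sup_x {y*x - a*x^2 - b*x} = sup_x {(y-b)*x - a*x^2}
FOC: (y - b) - 2a*x = 0 => x* = (y - b)/(2a)
x* = (-7.528 + 3)/(2*2) = -1.132
f*(-7.528) = (y-b)^2/(4a) = (-7.528 + 3)^2/(4*2)
= 20.5028/8 = 2.5628


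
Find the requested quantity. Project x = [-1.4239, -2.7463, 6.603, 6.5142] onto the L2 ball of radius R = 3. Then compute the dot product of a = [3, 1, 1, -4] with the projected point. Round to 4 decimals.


Step 1: Compute ||x|| (intermediates to 6 decimals).
||x|| = sqrt((-1.4239)^2 + (-2.7463)^2 + 6.603^2 + 6.5142^2) = 9.777733
Step 2: Project.
Since ||x|| > R, scale = R/||x|| = 3/9.777733 = 0.30682, proj(x) = scale * x
proj(x) = [-0.436881, -0.84262, 2.025932, 1.998687]
Step 3: Dot product.
a^T * proj(x) = 3*(-0.436881) + 1*(-0.84262) + 1*2.025932 - 4*1.998687 = -8.1221


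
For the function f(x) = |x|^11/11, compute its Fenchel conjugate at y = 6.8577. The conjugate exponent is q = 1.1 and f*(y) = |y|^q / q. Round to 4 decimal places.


The conjugate exponent q satisfies 1/p + 1/q = 1.
p = 11, so q = 11/(11 - 1) = 1.1
|y|^q = 6.8577^1.1 = 8.3137
f*(6.8577) = 8.3137 / 1.1 = 7.5579


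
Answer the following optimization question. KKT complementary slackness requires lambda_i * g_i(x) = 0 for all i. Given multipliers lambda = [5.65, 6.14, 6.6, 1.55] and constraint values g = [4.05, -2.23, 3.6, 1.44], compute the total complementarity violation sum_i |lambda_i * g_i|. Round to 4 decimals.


KKT complementary slackness check:
lambda_1 * g_1 = 5.65 * 4.05 = 22.8825
lambda_2 * g_2 = 6.14 * -2.23 = -13.6922
lambda_3 * g_3 = 6.6 * 3.6 = 23.76
lambda_4 * g_4 = 1.55 * 1.44 = 2.232
Total violation = 22.8825 + 13.6922 + 23.76 + 2.232 = 62.5667


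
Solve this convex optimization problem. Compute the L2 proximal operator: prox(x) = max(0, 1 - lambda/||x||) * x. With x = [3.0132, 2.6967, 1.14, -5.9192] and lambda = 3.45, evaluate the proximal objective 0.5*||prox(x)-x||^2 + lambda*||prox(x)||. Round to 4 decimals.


Step 1: Compute ||x||.
||x|| = 7.2587
Step 2: Compute scaling factor.
scale = max(0, 1 - 3.45/7.2587) = 0.5247
Step 3: prox(x) = [1.581, 1.415, 0.5982, -3.1058]
||prox(x)|| = 3.8087
Step 4: Proximal objective.
0.5*||prox-x||^2 = 5.9513
lambda*||prox|| = 13.14
Total = 19.0911


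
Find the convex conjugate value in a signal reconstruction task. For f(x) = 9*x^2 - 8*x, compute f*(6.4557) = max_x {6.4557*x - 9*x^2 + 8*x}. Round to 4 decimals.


f*(y) = sup_x {y*x - a*x^2 - b*x} = sup_x {(y-b)*x - a*x^2}
FOC: (y - b) - 2a*x = 0 => x* = (y - b)/(2a)
x* = (6.4557 + 8)/(2*9) = 0.8031
f*(6.4557) = (y-b)^2/(4a) = (6.4557 + 8)^2/(4*9)
= 208.9673/36 = 5.8046


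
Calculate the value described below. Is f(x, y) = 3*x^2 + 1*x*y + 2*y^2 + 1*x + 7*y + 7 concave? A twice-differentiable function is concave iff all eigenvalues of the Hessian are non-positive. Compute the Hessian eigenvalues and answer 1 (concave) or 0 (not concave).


The Hessian of f(x,y) = 3*x^2 + 1*x*y + 2*y^2 + 1*x + 7*y + 7 is:
H = [[6, 1], [1, 4]]
Trace = 6 + 4 = 10
Determinant = 6*4 - (1)^2 = 23
Discriminant = (10)^2 - 4*23 = 8.0
Eigenvalues: lambda_1 = 3.5858, lambda_2 = 6.4142
The function is not concave.

0


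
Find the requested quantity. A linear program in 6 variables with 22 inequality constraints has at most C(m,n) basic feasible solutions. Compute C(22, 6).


Each vertex corresponds to some choice of n active constraints out of m, so the number of vertices is at most C(m, n) = m! / (n!(m-n)!).
m = 22, n = 6
Numerator: 22 * 21 * 20 * 19 * 18 * 17
Denominator: 6! = 720
C(22, 6) = 74613


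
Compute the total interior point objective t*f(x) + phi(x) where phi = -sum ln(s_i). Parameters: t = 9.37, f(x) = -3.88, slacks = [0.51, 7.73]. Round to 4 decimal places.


Step 1: Compute log-barrier.
ln values: [-0.6733, 2.0451]
phi = -(-0.6733 + 2.0451) = -1.3718
Step 2: Compute augmented objective.
t*f(x) = 9.37*-3.88 = -36.3556
Total = -36.3556 - 1.3718 = -37.7274


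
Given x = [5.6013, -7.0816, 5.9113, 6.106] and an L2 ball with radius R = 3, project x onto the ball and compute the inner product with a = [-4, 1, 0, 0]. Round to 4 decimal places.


Step 1: Compute ||x|| (intermediates to 6 decimals).
||x|| = sqrt(5.6013^2 + (-7.0816)^2 + 5.9113^2 + 6.106^2) = 12.39961
Step 2: Project.
Since ||x|| > R, scale = R/||x|| = 3/12.39961 = 0.241943, proj(x) = scale * x
proj(x) = [1.355195, -1.713344, 1.430198, 1.477304]
Step 3: Dot product.
a^T * proj(x) = -4*1.355195 + 1*(-1.713344) + 0*1.430198 + 0*1.477304 = -7.1341


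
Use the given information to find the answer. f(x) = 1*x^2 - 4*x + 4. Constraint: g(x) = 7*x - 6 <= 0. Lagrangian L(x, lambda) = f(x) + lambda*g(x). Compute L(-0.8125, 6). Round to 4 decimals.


Step 1: Evaluate f(x).
f(-0.8125) = 1*(-0.8125)^2 - 4*(-0.8125) + 4 = 7.9102
Step 2: Evaluate g(x).
g(-0.8125) = 7*-0.8125 - 6 = -11.6875
Step 3: Compute Lagrangian.
L = 7.9102 + 6*-11.6875 = -62.2148


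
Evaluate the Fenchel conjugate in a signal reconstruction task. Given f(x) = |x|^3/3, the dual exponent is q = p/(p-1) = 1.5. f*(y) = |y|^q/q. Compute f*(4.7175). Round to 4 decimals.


The conjugate exponent q satisfies 1/p + 1/q = 1.
p = 3, so q = 3/(3 - 1) = 1.5
|y|^q = 4.7175^1.5 = 10.2463
f*(4.7175) = 10.2463 / 1.5 = 6.8309


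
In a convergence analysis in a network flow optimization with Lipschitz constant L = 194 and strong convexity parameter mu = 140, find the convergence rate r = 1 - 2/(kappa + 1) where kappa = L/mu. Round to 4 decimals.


Step 1: Compute the condition number.
kappa = L/mu = 194/140 = 1.3857
Step 2: Compute the convergence rate.
r = 1 - 2/(kappa + 1) = 1 - 2*mu/(L + mu) = (L - mu)/(L + mu) = 54/334 = 0.1617


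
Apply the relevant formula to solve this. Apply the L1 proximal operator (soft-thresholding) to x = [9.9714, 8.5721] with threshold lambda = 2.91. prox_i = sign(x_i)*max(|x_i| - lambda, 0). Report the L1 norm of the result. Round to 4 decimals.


Soft-thresholding with lambda = 2.91:
prox(9.9714) = sign(9.9714)*max(|9.9714| - 2.91, 0) = 7.0614
prox(8.5721) = sign(8.5721)*max(|8.5721| - 2.91, 0) = 5.6621
prox(x) = [7.0614, 5.6621]
||prox(x)||_1 = 7.0614 + 5.6621 = 12.7235


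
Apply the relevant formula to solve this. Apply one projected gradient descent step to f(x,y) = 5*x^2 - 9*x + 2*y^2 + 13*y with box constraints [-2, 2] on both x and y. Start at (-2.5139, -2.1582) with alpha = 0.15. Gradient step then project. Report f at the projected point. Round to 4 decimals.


Step 1: Compute gradient at (-2.5139, -2.1582).
grad_x = 2*5*-2.5139 - 9 = -34.139
grad_y = 2*2*-2.1582 + 13 = 4.3672
Step 2: Gradient step.
x_raw = -2.5139 - 0.15*-34.139 = 2.607
y_raw = -2.1582 - 0.15*4.3672 = -2.8133
Step 3: Project onto [-2, 2].
x_proj = clip(2.607) = 2.0
y_proj = clip(-2.8133) = -2.0
Step 4: Evaluate f.
f(2.0, -2.0) = -16.0


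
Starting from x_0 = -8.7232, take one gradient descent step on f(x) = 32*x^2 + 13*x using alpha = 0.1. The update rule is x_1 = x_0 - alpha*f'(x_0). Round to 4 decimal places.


We compute the gradient at x_0 and apply the update.
f'(x) = 64*x + 13
f'(-8.7232) = 64*-8.7232 + 13 = -545.2848
x_1 = -8.7232 - 0.1*-545.2848 = 45.8053


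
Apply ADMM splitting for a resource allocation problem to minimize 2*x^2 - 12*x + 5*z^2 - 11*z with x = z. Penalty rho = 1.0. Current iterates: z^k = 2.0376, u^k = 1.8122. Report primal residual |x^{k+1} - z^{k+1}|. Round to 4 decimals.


ADMM iteration with rho = 1.0, z^k = 2.0376, u^k = 1.8122
Step 1: x-update.
Minimize 2*x^2 - 12*x + (1.0/2)*(x - 2.0376 + 1.8122)^2
FOC: (2*2 + 1.0)*x = 12 + 1.0*(2.0376 - 1.8122)
x^{k+1} = 2.4451
Step 2: z-update.
Minimize 5*z^2 - 11*z + (1.0/2)*(2.4451 - z + 1.8122)^2
FOC: (2*5 + 1.0)*z = 11 + 1.0*(2.4451 + 1.8122)
z^{k+1} = 1.387
Step 3: u-update.
u^{k+1} = 1.8122 + 2.4451 - 1.387 = 2.8703
Step 4: Primal residual = |2.4451 - 1.387| = 1.0581


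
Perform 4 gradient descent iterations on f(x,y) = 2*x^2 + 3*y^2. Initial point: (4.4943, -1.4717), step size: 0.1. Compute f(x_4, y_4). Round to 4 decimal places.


Gradient descent on f(x,y) = 2*x^2 + 3*y^2.
Starting point: (4.4943, -1.4717), alpha = 0.1
Step 1: grad_x = 2*2*4.4943 = 17.9772, grad_y = 2*3*-1.4717 = -8.8302
  x_1 = 4.4943 - 0.1*17.9772 = 2.6966
  y_1 = -1.4717 - 0.1*-8.8302 = -0.5887
Step 2: grad_x = 2*2*2.6966 = 10.7863, grad_y = 2*3*-0.5887 = -3.5321
  x_2 = 2.6966 - 0.1*10.7863 = 1.6179
  y_2 = -0.5887 - 0.1*-3.5321 = -0.2355
Step 3: grad_x = 2*2*1.6179 = 6.4718, grad_y = 2*3*-0.2355 = -1.4128
  x_3 = 1.6179 - 0.1*6.4718 = 0.9708
  y_3 = -0.2355 - 0.1*-1.4128 = -0.0942
Step 4: grad_x = 2*2*0.9708 = 3.8831, grad_y = 2*3*-0.0942 = -0.5651
  x_4 = 0.9708 - 0.1*3.8831 = 0.5825
  y_4 = -0.0942 - 0.1*-0.5651 = -0.0377
f(0.5825, -0.0377) = 2*0.5825^2 + 3*(-0.0377)^2 = 0.6828


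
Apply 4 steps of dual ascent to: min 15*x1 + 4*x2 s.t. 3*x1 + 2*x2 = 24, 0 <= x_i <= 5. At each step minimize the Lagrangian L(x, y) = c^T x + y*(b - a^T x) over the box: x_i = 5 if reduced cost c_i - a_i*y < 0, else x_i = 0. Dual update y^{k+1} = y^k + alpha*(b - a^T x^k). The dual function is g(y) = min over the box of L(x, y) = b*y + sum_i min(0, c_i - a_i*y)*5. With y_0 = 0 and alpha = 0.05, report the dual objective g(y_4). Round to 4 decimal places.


Dual ascent for LP: min 15*x1 + 4*x2, 3*x1 + 2*x2 = 24, 0 <= x_i <= 5
Step 1: y^k = 0.0, reduced costs: (15.0, 4.0)
  x^k = (0.0, 0.0), subgradient = b - a^T x = 24.0
  y^{k+1} = 0.0 + 0.05*24.0 = 1.2
Step 2: y^k = 1.2, reduced costs: (11.4, 1.6)
  x^k = (0.0, 0.0), subgradient = b - a^T x = 24.0
  y^{k+1} = 1.2 + 0.05*24.0 = 2.4
Step 3: y^k = 2.4, reduced costs: (7.8, -0.8)
  x^k = (0.0, 5.0), subgradient = b - a^T x = 14.0
  y^{k+1} = 2.4 + 0.05*14.0 = 3.1
Step 4: y^k = 3.1, reduced costs: (5.7, -2.2)
  x^k = (0.0, 5.0), subgradient = b - a^T x = 14.0
  y^{k+1} = 3.1 + 0.05*14.0 = 3.8
Dual objective at y_4 = 3.8: reduced costs (3.6, -3.6), box minimizer x = (0.0, 5.0)
g(y_4) = b*y + (c1 - a1*y)*x1 + (c2 - a2*y)*x2 = 24*3.8 + 3.6*0.0 + (-3.6)*5.0 = 91.2 + 0.0 - 18.0 = 73.2


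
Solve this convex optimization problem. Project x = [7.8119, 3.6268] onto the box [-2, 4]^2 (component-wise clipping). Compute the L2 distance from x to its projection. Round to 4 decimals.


Project each component onto [-2, 4].
clip(7.8119) = 4.0, clip(3.6268) = 3.6268
Projection = [4.0, 3.6268]
Squared diffs: [14.5306, 0.0]
Distance = sqrt(14.5306) = 3.8119


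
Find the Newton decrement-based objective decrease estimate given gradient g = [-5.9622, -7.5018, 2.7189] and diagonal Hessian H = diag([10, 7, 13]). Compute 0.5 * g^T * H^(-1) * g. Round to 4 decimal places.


Step 1: H is diagonal, so H^(-1) * g = [-0.5962, -1.0717, 0.2091].
Step 2: g^T H^(-1) g = sum_i g_i^2 / H_ii
  = (-5.9622)^2/10 + (-7.5018)^2/7 + (2.7189)^2/13
  = 3.5548 + 8.0396 + 0.5686 = 12.163
Step 3: Objective decrease = 0.5 * g^T H^(-1) g = 6.0815


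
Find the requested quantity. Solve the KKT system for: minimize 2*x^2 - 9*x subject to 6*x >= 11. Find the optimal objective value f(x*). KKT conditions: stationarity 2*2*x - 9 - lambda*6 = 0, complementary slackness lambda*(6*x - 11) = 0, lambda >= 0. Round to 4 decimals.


Step 1: Try lambda = 0 (constraint inactive).
Stationarity: 2*2*x - 9 = 0
x* = 9/(2*2) = 2.25
Check constraint: 6*2.25 = 13.5 >= 11 -- satisfied.
Step 2: Compute optimal value.
f(x*) = 2*2.25^2 - 9*2.25 = -10.125


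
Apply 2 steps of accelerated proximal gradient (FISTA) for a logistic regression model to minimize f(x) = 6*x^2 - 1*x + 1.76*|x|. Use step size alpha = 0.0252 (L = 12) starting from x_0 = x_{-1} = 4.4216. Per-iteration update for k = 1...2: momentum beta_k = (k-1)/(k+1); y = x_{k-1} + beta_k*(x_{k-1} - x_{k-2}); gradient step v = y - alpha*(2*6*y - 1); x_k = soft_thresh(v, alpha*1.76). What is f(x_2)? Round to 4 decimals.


FISTA on f(x) = 6*x^2 - 1*x + 1.76*|x|
L = 12, alpha = 0.0252
Iteration 1: beta = 0.0, y = 4.4216 + 0.0*(4.4216 - 4.4216) = 4.4216
  grad(y) = 52.0592, v = y - alpha*grad = 3.1097
  prox(v) = soft_thresh(3.1097, 0.0444) = 3.0654
Iteration 2: beta = 0.3333, y = 3.0654 + 0.3333*(3.0654 - 4.4216) = 2.6133
  grad(y) = 30.3593, v = y - alpha*grad = 1.8482
  prox(v) = soft_thresh(1.8482, 0.0444) = 1.8039
f(x_2) = 6*1.8039^2 - 1*1.8039 + 1.76*|1.8039| = 20.8946


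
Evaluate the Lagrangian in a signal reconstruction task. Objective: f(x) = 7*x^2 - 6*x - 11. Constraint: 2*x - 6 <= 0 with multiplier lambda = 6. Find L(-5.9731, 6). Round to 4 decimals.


Step 1: Evaluate f(x).
f(-5.9731) = 7*(-5.9731)^2 - 6*(-5.9731) - 11 = 274.5841
Step 2: Evaluate g(x).
g(-5.9731) = 2*-5.9731 - 6 = -17.9462
Step 3: Compute Lagrangian.
L = 274.5841 + 6*-17.9462 = 166.9069


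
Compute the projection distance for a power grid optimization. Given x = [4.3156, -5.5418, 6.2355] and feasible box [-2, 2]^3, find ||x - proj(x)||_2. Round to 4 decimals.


Project each component onto [-2, 2].
clip(4.3156) = 2.0, clip(-5.5418) = -2.0, clip(6.2355) = 2.0
Projection = [2.0, -2.0, 2.0]
Squared diffs: [5.362, 12.5443, 17.9395]
Distance = sqrt(35.8458) = 5.9871


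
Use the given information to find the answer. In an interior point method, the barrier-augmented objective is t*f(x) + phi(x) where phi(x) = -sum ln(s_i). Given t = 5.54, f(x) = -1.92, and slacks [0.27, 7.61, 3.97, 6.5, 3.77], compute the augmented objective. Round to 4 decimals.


Step 1: Compute log-barrier.
ln values: [-1.3093, 2.0295, 1.3788, 1.8718, 1.3271]
phi = -(-1.3093 + 2.0295 + 1.3788 + 1.8718 + 1.3271) = -5.2978
Step 2: Compute augmented objective.
t*f(x) = 5.54*-1.92 = -10.6368
Total = -10.6368 - 5.2978 = -15.9346


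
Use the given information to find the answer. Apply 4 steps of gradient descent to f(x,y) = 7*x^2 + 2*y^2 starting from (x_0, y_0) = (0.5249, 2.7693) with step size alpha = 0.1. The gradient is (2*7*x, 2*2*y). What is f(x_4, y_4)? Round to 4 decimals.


Gradient descent on f(x,y) = 7*x^2 + 2*y^2.
Starting point: (0.5249, 2.7693), alpha = 0.1
Step 1: grad_x = 2*7*0.5249 = 7.3486, grad_y = 2*2*2.7693 = 11.0772
  x_1 = 0.5249 - 0.1*7.3486 = -0.21
  y_1 = 2.7693 - 0.1*11.0772 = 1.6616
Step 2: grad_x = 2*7*-0.21 = -2.9394, grad_y = 2*2*1.6616 = 6.6463
  x_2 = -0.21 - 0.1*-2.9394 = 0.084
  y_2 = 1.6616 - 0.1*6.6463 = 0.9969
Step 3: grad_x = 2*7*0.084 = 1.1758, grad_y = 2*2*0.9969 = 3.9878
  x_3 = 0.084 - 0.1*1.1758 = -0.0336
  y_3 = 0.9969 - 0.1*3.9878 = 0.5982
Step 4: grad_x = 2*7*-0.0336 = -0.4703, grad_y = 2*2*0.5982 = 2.3927
  x_4 = -0.0336 - 0.1*-0.4703 = 0.0134
  y_4 = 0.5982 - 0.1*2.3927 = 0.3589
f(0.0134, 0.3589) = 7*0.0134^2 + 2*0.3589^2 = 0.2589


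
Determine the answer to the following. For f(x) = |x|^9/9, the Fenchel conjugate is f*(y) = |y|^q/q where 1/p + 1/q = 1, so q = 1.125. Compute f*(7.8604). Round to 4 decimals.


The conjugate exponent q satisfies 1/p + 1/q = 1.
p = 9, so q = 9/(9 - 1) = 1.125
|y|^q = 7.8604^1.125 = 10.1713
f*(7.8604) = 10.1713 / 1.125 = 9.0411


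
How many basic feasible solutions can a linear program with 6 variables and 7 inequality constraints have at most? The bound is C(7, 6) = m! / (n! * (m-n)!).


Each vertex corresponds to some choice of n active constraints out of m, so the number of vertices is at most C(m, n) = m! / (n!(m-n)!).
m = 7, n = 6
Numerator: 7 * 6 * 5 * 4 * 3 * 2
Denominator: 6! = 720
C(7, 6) = 7


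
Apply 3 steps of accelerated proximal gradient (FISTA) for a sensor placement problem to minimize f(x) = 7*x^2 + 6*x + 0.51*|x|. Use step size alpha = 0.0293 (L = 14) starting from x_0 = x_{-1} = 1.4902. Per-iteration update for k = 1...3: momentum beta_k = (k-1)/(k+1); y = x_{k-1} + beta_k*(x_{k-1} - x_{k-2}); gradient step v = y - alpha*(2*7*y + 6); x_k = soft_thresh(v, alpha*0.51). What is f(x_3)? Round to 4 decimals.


FISTA on f(x) = 7*x^2 + 6*x + 0.51*|x|
L = 14, alpha = 0.0293
Iteration 1: beta = 0.0, y = 1.4902 + 0.0*(1.4902 - 1.4902) = 1.4902
  grad(y) = 26.8628, v = y - alpha*grad = 0.7031
  prox(v) = soft_thresh(0.7031, 0.0149) = 0.6882
Iteration 2: beta = 0.3333, y = 0.6882 + 0.3333*(0.6882 - 1.4902) = 0.4208
  grad(y) = 11.8917, v = y - alpha*grad = 0.0724
  prox(v) = soft_thresh(0.0724, 0.0149) = 0.0575
Iteration 3: beta = 0.5, y = 0.0575 + 0.5*(0.0575 - 0.6882) = -0.2579
  grad(y) = 2.3895, v = y - alpha*grad = -0.3279
  prox(v) = soft_thresh(-0.3279, 0.0149) = -0.313
f(x_3) = 7*(-0.313)^2 + 6*(-0.313) + 0.51*|-0.313| = -1.0325


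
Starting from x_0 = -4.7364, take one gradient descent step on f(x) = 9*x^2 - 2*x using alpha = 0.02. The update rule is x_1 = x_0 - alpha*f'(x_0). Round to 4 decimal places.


We compute the gradient at x_0 and apply the update.
f'(x) = 18*x - 2
f'(-4.7364) = 18*-4.7364 - 2 = -87.2552
x_1 = -4.7364 - 0.02*-87.2552 = -2.9913


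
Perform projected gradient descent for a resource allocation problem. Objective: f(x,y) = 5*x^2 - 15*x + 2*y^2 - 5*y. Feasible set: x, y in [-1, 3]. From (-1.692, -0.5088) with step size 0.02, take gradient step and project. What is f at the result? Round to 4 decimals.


Step 1: Compute gradient at (-1.692, -0.5088).
grad_x = 2*5*-1.692 - 15 = -31.92
grad_y = 2*2*-0.5088 - 5 = -7.0352
Step 2: Gradient step.
x_raw = -1.692 - 0.02*-31.92 = -1.0536
y_raw = -0.5088 - 0.02*-7.0352 = -0.3681
Step 3: Project onto [-1, 3].
x_proj = clip(-1.0536) = -1.0
y_proj = clip(-0.3681) = -0.3681
Step 4: Evaluate f.
f(-1.0, -0.3681) = 22.1115


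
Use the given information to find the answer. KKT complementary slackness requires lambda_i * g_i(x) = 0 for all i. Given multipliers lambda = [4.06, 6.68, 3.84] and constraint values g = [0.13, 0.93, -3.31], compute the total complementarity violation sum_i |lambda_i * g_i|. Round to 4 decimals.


KKT complementary slackness check:
lambda_1 * g_1 = 4.06 * 0.13 = 0.5278
lambda_2 * g_2 = 6.68 * 0.93 = 6.2124
lambda_3 * g_3 = 3.84 * -3.31 = -12.7104
Total violation = 0.5278 + 6.2124 + 12.7104 = 19.4506


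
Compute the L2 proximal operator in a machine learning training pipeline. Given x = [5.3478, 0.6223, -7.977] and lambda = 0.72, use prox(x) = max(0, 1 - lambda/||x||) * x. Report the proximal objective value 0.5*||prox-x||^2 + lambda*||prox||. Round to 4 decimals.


Step 1: Compute ||x||.
||x|| = 9.6239
Step 2: Compute scaling factor.
scale = max(0, 1 - 0.72/9.6239) = 0.9252
Step 3: prox(x) = [4.9477, 0.5757, -7.3802]
||prox(x)|| = 8.9039
Step 4: Proximal objective.
0.5*||prox-x||^2 = 0.2592
lambda*||prox|| = 6.4108
Total = 6.67


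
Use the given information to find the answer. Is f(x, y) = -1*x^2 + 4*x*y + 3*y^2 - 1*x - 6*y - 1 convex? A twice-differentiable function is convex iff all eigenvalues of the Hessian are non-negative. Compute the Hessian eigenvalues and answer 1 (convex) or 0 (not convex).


The Hessian of f(x,y) = -1*x^2 + 4*x*y + 3*y^2 - 1*x - 6*y - 1 is:
H = [[-2, 4], [4, 6]]
Trace = -2 + 6 = 4
Determinant = -2*6 - (4)^2 = -28
Discriminant = (4)^2 - 4*-28 = 128.0
Eigenvalues: lambda_1 = -3.6569, lambda_2 = 7.6569
The function is not convex.

0


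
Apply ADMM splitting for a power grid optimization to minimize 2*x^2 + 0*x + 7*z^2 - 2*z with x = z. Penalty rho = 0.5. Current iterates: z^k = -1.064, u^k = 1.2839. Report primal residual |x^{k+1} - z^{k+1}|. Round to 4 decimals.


ADMM iteration with rho = 0.5, z^k = -1.064, u^k = 1.2839
Step 1: x-update.
Minimize 2*x^2 + 0*x + (0.5/2)*(x + 1.064 + 1.2839)^2
FOC: (2*2 + 0.5)*x = 0 + 0.5*(-1.064 - 1.2839)
x^{k+1} = -0.2609
Step 2: z-update.
Minimize 7*z^2 - 2*z + (0.5/2)*(-0.2609 - z + 1.2839)^2
FOC: (2*7 + 0.5)*z = 2 + 0.5*(-0.2609 + 1.2839)
z^{k+1} = 0.1732
Step 3: u-update.
u^{k+1} = 1.2839 - 0.2609 - 0.1732 = 0.8498
Step 4: Primal residual = |-0.2609 - 0.1732| = 0.4341


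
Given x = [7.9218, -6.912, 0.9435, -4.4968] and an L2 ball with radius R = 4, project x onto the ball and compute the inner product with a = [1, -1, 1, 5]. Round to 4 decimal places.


Step 1: Compute ||x|| (intermediates to 6 decimals).
||x|| = sqrt(7.9218^2 + (-6.912)^2 + 0.9435^2 + (-4.4968)^2) = 11.473537
Step 2: Project.
Since ||x|| > R, scale = R/||x|| = 4/11.473537 = 0.348628, proj(x) = scale * x
proj(x) = [2.761761, -2.409717, 0.328931, -1.56771]
Step 3: Dot product.
a^T * proj(x) = 1*2.761761 - 1*(-2.409717) + 1*0.328931 + 5*(-1.56771) = -2.3381


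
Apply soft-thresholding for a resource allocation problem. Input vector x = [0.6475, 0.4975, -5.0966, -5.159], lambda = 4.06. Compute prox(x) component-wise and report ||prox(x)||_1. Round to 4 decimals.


Soft-thresholding with lambda = 4.06:
prox(0.6475) = sign(0.6475)*max(|0.6475| - 4.06, 0) = 0.0
prox(0.4975) = sign(0.4975)*max(|0.4975| - 4.06, 0) = 0.0
prox(-5.0966) = sign(-5.0966)*max(|-5.0966| - 4.06, 0) = -1.0366
prox(-5.159) = sign(-5.159)*max(|-5.159| - 4.06, 0) = -1.099
prox(x) = [0.0, 0.0, -1.0366, -1.099]
||prox(x)||_1 = 0.0 + 0.0 + 1.0366 + 1.099 = 2.1356


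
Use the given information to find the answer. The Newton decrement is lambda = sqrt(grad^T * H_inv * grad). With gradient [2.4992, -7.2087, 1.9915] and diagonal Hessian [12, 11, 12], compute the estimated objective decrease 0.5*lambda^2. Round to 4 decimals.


Step 1: H is diagonal, so H^(-1) * g = [0.2083, -0.6553, 0.166].
Step 2: g^T H^(-1) g = sum_i g_i^2 / H_ii
  = (2.4992)^2/12 + (-7.2087)^2/11 + (1.9915)^2/12
  = 0.5205 + 4.7241 + 0.3305 = 5.5751
Step 3: Objective decrease = 0.5 * g^T H^(-1) g = 2.7876


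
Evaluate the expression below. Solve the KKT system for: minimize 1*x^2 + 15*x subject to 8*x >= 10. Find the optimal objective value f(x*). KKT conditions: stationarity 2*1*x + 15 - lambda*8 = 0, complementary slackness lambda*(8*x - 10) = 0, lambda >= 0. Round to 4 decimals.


Step 1: Try lambda = 0 (constraint inactive).
x_unc = -15/(2*1) = -7.5
Check: 8*-7.5 = -60.0 < 10 -- violated!
Step 2: Constraint must be active: 8*x = 10
x* = 10/8 = 1.25
lambda = (2*1*1.25 + 15)/8 = 2.1875
Step 3: Compute optimal value.
f(x*) = 1*1.25^2 + 15*1.25 = 20.3125


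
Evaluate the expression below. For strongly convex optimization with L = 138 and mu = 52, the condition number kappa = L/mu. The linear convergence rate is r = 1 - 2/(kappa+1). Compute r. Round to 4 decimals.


Step 1: Compute the condition number.
kappa = L/mu = 138/52 = 2.6538
Step 2: Compute the convergence rate.
r = 1 - 2/(kappa + 1) = 1 - 2*mu/(L + mu) = (L - mu)/(L + mu) = 86/190 = 0.4526


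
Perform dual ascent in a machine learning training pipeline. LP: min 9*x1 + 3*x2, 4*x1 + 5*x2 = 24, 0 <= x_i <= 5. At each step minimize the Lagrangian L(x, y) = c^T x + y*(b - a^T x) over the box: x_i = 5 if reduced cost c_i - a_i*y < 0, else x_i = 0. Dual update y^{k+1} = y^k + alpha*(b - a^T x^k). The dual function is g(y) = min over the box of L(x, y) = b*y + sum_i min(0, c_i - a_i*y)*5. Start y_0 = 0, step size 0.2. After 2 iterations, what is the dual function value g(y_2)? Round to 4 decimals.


Dual ascent for LP: min 9*x1 + 3*x2, 4*x1 + 5*x2 = 24, 0 <= x_i <= 5
Step 1: y^k = 0.0, reduced costs: (9.0, 3.0)
  x^k = (0.0, 0.0), subgradient = b - a^T x = 24.0
  y^{k+1} = 0.0 + 0.2*24.0 = 4.8
Step 2: y^k = 4.8, reduced costs: (-10.2, -21.0)
  x^k = (5.0, 5.0), subgradient = b - a^T x = -21.0
  y^{k+1} = 4.8 + 0.2*-21.0 = 0.6
Dual objective at y_2 = 0.6: reduced costs (6.6, 0.0), box minimizer x = (0.0, 0.0)
g(y_2) = b*y + (c1 - a1*y)*x1 + (c2 - a2*y)*x2 = 24*0.6 + 6.6*0.0 + 0.0*0.0 = 14.4 + 0.0 + 0.0 = 14.4


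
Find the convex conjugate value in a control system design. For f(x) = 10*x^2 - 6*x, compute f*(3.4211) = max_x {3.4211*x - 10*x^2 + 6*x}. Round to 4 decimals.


f*(y) = sup_x {y*x - a*x^2 - b*x} = sup_x {(y-b)*x - a*x^2}
FOC: (y - b) - 2a*x = 0 => x* = (y - b)/(2a)
x* = (3.4211 + 6)/(2*10) = 0.4711
f*(3.4211) = (y-b)^2/(4a) = (3.4211 + 6)^2/(4*10)
= 88.7571/40 = 2.2189


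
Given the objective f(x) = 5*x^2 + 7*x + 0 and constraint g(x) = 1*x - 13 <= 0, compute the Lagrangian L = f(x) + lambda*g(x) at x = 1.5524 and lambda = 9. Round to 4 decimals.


Step 1: Evaluate f(x).
f(1.5524) = 5*1.5524^2 + 7*1.5524 + 0 = 22.9165
Step 2: Evaluate g(x).
g(1.5524) = 1*1.5524 - 13 = -11.4476
Step 3: Compute Lagrangian.
L = 22.9165 + 9*-11.4476 = -80.1119


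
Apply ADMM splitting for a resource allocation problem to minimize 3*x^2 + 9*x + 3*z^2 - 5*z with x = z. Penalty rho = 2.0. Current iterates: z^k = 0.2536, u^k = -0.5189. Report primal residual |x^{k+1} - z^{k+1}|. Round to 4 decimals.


ADMM iteration with rho = 2.0, z^k = 0.2536, u^k = -0.5189
Step 1: x-update.
Minimize 3*x^2 + 9*x + (2.0/2)*(x - 0.2536 - 0.5189)^2
FOC: (2*3 + 2.0)*x = -9 + 2.0*(0.2536 + 0.5189)
x^{k+1} = -0.9319
Step 2: z-update.
Minimize 3*z^2 - 5*z + (2.0/2)*(-0.9319 - z - 0.5189)^2
FOC: (2*3 + 2.0)*z = 5 + 2.0*(-0.9319 - 0.5189)
z^{k+1} = 0.2623
Step 3: u-update.
u^{k+1} = -0.5189 - 0.9319 - 0.2623 = -1.7131
Step 4: Primal residual = |-0.9319 - 0.2623| = 1.1942


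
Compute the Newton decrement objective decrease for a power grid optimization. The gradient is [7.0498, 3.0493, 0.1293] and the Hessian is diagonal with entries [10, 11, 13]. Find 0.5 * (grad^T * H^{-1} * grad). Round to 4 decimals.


Step 1: H is diagonal, so H^(-1) * g = [0.705, 0.2772, 0.0099].
Step 2: g^T H^(-1) g = sum_i g_i^2 / H_ii
  = (7.0498)^2/10 + (3.0493)^2/11 + (0.1293)^2/13
  = 4.97 + 0.8453 + 0.0013 = 5.8165
Step 3: Objective decrease = 0.5 * g^T H^(-1) g = 2.9083


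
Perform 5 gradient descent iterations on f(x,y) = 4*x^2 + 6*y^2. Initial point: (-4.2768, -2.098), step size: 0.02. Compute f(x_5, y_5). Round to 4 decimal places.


Gradient descent on f(x,y) = 4*x^2 + 6*y^2.
Starting point: (-4.2768, -2.098), alpha = 0.02
Step 1: grad_x = 2*4*-4.2768 = -34.2144, grad_y = 2*6*-2.098 = -25.176
  x_1 = -4.2768 - 0.02*-34.2144 = -3.5925
  y_1 = -2.098 - 0.02*-25.176 = -1.5945
Step 2: grad_x = 2*4*-3.5925 = -28.7401, grad_y = 2*6*-1.5945 = -19.1338
  x_2 = -3.5925 - 0.02*-28.7401 = -3.0177
  y_2 = -1.5945 - 0.02*-19.1338 = -1.2118
Step 3: grad_x = 2*4*-3.0177 = -24.1417, grad_y = 2*6*-1.2118 = -14.5417
  x_3 = -3.0177 - 0.02*-24.1417 = -2.5349
  y_3 = -1.2118 - 0.02*-14.5417 = -0.921
Step 4: grad_x = 2*4*-2.5349 = -20.279, grad_y = 2*6*-0.921 = -11.0517
  x_4 = -2.5349 - 0.02*-20.279 = -2.1293
  y_4 = -0.921 - 0.02*-11.0517 = -0.6999
Step 5: grad_x = 2*4*-2.1293 = -17.0344, grad_y = 2*6*-0.6999 = -8.3993
  x_5 = -2.1293 - 0.02*-17.0344 = -1.7886
  y_5 = -0.6999 - 0.02*-8.3993 = -0.532
f(-1.7886, -0.532) = 4*(-1.7886)^2 + 6*(-0.532)^2 = 14.4943


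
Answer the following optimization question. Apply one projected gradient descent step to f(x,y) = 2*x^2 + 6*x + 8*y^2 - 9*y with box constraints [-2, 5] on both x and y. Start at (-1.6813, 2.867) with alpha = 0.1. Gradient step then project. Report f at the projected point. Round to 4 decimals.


Step 1: Compute gradient at (-1.6813, 2.867).
grad_x = 2*2*-1.6813 + 6 = -0.7252
grad_y = 2*8*2.867 - 9 = 36.872
Step 2: Gradient step.
x_raw = -1.6813 - 0.1*-0.7252 = -1.6088
y_raw = 2.867 - 0.1*36.872 = -0.8202
Step 3: Project onto [-2, 5].
x_proj = clip(-1.6088) = -1.6088
y_proj = clip(-0.8202) = -0.8202
Step 4: Evaluate f.
f(-1.6088, -0.8202) = 8.2873


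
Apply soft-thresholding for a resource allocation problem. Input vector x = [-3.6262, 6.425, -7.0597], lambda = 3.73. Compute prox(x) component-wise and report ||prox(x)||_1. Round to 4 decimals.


Soft-thresholding with lambda = 3.73:
prox(-3.6262) = sign(-3.6262)*max(|-3.6262| - 3.73, 0) = 0.0
prox(6.425) = sign(6.425)*max(|6.425| - 3.73, 0) = 2.695
prox(-7.0597) = sign(-7.0597)*max(|-7.0597| - 3.73, 0) = -3.3297
prox(x) = [0.0, 2.695, -3.3297]
||prox(x)||_1 = 0.0 + 2.695 + 3.3297 = 6.0247


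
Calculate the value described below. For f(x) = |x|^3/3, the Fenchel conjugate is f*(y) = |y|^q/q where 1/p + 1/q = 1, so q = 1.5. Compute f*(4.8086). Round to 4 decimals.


The conjugate exponent q satisfies 1/p + 1/q = 1.
p = 3, so q = 3/(3 - 1) = 1.5
|y|^q = 4.8086^1.5 = 10.5445
f*(4.8086) = 10.5445 / 1.5 = 7.0297


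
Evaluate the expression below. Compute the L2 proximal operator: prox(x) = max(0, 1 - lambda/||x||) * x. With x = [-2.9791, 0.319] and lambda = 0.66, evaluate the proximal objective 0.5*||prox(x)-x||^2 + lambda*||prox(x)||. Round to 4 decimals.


Step 1: Compute ||x||.
||x|| = 2.9961
Step 2: Compute scaling factor.
scale = max(0, 1 - 0.66/2.9961) = 0.7797
Step 3: prox(x) = [-2.3229, 0.2487]
||prox(x)|| = 2.3361
Step 4: Proximal objective.
0.5*||prox-x||^2 = 0.2178
lambda*||prox|| = 1.5418
Total = 1.7596


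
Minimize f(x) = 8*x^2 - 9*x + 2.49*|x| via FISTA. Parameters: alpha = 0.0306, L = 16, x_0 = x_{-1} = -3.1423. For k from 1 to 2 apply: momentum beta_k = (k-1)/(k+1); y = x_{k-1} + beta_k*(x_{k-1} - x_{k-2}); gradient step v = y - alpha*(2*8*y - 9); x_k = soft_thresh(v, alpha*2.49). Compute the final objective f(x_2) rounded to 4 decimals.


FISTA on f(x) = 8*x^2 - 9*x + 2.49*|x|
L = 16, alpha = 0.0306
Iteration 1: beta = 0.0, y = -3.1423 + 0.0*(-3.1423 + 3.1423) = -3.1423
  grad(y) = -59.2768, v = y - alpha*grad = -1.3284
  prox(v) = soft_thresh(-1.3284, 0.0762) = -1.2522
Iteration 2: beta = 0.3333, y = -1.2522 + 0.3333*(-1.2522 + 3.1423) = -0.6222
  grad(y) = -18.9554, v = y - alpha*grad = -0.0422
  prox(v) = soft_thresh(-0.0422, 0.0762) = 0.0
f(x_2) = 8*0.0^2 - 9*0.0 + 2.49*|0.0| = 0.0


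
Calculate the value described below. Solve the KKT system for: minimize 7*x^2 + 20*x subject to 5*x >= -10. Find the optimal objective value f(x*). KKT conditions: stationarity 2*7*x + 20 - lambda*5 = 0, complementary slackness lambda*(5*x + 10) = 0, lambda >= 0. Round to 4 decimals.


Step 1: Try lambda = 0 (constraint inactive).
Stationarity: 2*7*x + 20 = 0
x* = -20/(2*7) = -10/7 = -1.4286 (rounded; the exact value -10/7 is used below)
Check constraint: 5*-1.4286 = -7.143 >= -10 -- satisfied.
Step 2: Compute optimal value.
f(x*) = 7*(-10/7)^2 + 20*(-10/7) = -14.2857


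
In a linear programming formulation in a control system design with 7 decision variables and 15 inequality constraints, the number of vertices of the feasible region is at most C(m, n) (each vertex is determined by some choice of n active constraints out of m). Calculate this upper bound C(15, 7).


Each vertex corresponds to some choice of n active constraints out of m, so the number of vertices is at most C(m, n) = m! / (n!(m-n)!).
m = 15, n = 7
Numerator: 15 * 14 * 13 * 12 * 11 * 10 * 9
Denominator: 7! = 5040
C(15, 7) = 6435
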